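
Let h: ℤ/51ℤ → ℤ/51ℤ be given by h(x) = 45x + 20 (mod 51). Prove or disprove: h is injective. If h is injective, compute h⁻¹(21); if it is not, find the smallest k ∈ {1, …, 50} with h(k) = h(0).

We have gcd(45, 51) = 3 > 1. Taking u = 0 and v = 17: h(0) = 20 and h(17) = 45·17 + 20 = 785 ≡ 20 (mod 51).
So h(0) = h(17) while 0 ≠ 17, hence h is not injective.
Since h is not injective, we find the least positive k with h(k) = h(0): this means 45k ≡ 0 (mod 51), i.e. 51 ∣ 45k. Since gcd(45, 51) = 3, dividing through by 3 this holds exactly when 17 ∣ 15k, and as gcd(15, 17) = 1, exactly when 17 ∣ k.
The smallest positive such k is 17.

17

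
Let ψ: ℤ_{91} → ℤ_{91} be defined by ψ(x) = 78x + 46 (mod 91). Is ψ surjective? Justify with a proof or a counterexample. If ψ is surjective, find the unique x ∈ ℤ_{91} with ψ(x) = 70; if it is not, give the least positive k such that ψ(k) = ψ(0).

Since gcd(78, 91) = 13, we have 78x ≡ 0 (mod 13) for all x, so ψ(x) ≡ 7 (mod 13).
But 0 ≢ 7 (mod 13), so 0 ∈ ℤ_{91} has no preimage. Therefore ψ is not surjective.
Since ψ is not surjective, we find the least positive k with ψ(k) = ψ(0): this means 78k ≡ 0 (mod 91), i.e. 91 ∣ 78k. Since gcd(78, 91) = 13, dividing through by 13 this holds exactly when 7 ∣ 6k, and as gcd(6, 7) = 1, exactly when 7 ∣ k.
The smallest positive such k is 7.

7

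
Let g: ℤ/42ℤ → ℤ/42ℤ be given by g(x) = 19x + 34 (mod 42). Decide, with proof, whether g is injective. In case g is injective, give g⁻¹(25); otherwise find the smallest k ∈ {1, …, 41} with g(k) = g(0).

15

Suppose g(u) = g(v) in ℤ/42ℤ. Then 19u + 34 ≡ 19v + 34 (mod 42), so 19(u − v) ≡ 0 (mod 42).
Since gcd(19, 42) = 1, 19 is invertible modulo 42, therefore u − v ≡ 0 (mod 42), i.e. u = v.
Thus g is injective.
We now compute 19⁻¹ mod 42 explicitly. Euclid's algorithm: 42 = 2·19 + 4, 19 = 4·4 + 3, 4 = 1·3 + 1; back-substituting gives 1 = 31·19 − 14·42, so 19⁻¹ ≡ 31 (mod 42).
Since g is injective, we find g⁻¹(25): we need 19x ≡ 25 − 34 ≡ 33 (mod 42). Using 19⁻¹ = 31: x ≡ 31·33 = 1023 = 24·42 + 15, so x = 15.
Check: g(15) = 19·15 + 34 = 319 = 7·42 + 25 ≡ 25 (mod 42).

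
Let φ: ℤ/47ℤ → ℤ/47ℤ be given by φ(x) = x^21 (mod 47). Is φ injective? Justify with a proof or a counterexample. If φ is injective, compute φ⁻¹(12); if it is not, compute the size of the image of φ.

2

Since 47 is prime, the nonzero elements of ℤ/47ℤ form a cyclic group of order 46.
As gcd(21, 46) = 1, raising to the 21st power is a bijection on this group: if s^21 ≡ t^21 then (st^{−1})^21 = 1, and the only element of order dividing gcd(21, 46) = 1 is 1, so s = t.
With φ(0) = 0 this makes φ injective on all of ℤ/47ℤ, hence bijective (finite equal-size domain and codomain). In particular φ is injective.
Since φ is injective, we find the preimage of 12. The inverse of x ↦ x^21 on (ℤ/47ℤ)^× is x ↦ x^11, because 21·11 = 231 = 5·46 + 1 ≡ 1 (mod 46) and x^{46} = 1 for x ≠ 0 (Fermat). So φ⁻¹(12) = 12^11 mod 47.
Repeated squaring mod 47: 12^1 ≡ 12, 12^2 ≡ 12² = 144 ≡ 3, 12^4 ≡ 3² = 9, 12^8 ≡ 9² = 81 ≡ 34. Since 11 = 8 + 2 + 1, 12^11 ≡ 34·3·12: 34·3 = 102 ≡ 8, then 8·12 = 96 ≡ 2. So 12^11 ≡ 2 (mod 47).
Hence φ⁻¹(12) = 2.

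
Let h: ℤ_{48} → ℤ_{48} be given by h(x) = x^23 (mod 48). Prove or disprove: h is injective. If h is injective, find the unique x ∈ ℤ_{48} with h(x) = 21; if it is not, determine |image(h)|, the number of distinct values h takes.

h(0) = 0^23 = 0.
h(6): Repeated squaring mod 48: 6^1 ≡ 6, 6^2 ≡ 6² = 36, 6^4 ≡ 36² = 1296 ≡ 0, 6^8 ≡ 0² = 0, 6^16 ≡ 0² = 0. Since 23 = 16 + 4 + 2 + 1, 6^23 ≡ 0·0·36·6: 0·0 = 0, then 0·36 = 0, then 0·6 = 0. So 6^23 ≡ 0 (mod 48).
So h(0) = h(6) = 0 while 0 ≠ 6, thus h is not injective.
Since h is not injective, we determine |image(h)|. Computing x^23 mod 48 for each x (by repeated squaring, reducing mod 48 at every step), the values h(0), h(1), …, h(47) are: 0, 1, 32, 27, 16, 29, 0, 7, 32, 9, 16, 35, 0, 37, 32, 15, 16, 17, 0, 43, 32, 45, 16, 23, 0, 25, 32, 3, 16, 5, 0, 31, 32, 33, 16, 11, 0, 13, 32, 39, 16, 41, 0, 19, 32, 21, 16, 47.
The distinct values are {0, 1, 3, 5, 7, 9, 11, 13, 15, 16, 17, 19, 21, 23, 25, 27, 29, 31, 32, 33, 35, 37, 39, 41, 43, 45, 47}; there are 27 of them.

27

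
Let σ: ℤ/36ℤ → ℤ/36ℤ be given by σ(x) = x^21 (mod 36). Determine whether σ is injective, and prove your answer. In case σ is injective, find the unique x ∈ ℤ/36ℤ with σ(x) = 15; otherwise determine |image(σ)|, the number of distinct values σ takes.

9

σ(0) = 0^21 = 0.
σ(6): Repeated squaring mod 36: 6^1 ≡ 6, 6^2 ≡ 6² = 36 ≡ 0, 6^4 ≡ 0² = 0, 6^8 ≡ 0² = 0, 6^16 ≡ 0² = 0. Since 21 = 16 + 4 + 1, 6^21 ≡ 0·0·6: 0·0 = 0, then 0·6 = 0. So 6^21 ≡ 0 (mod 36).
So σ(0) = σ(6) = 0 while 0 ≠ 6, hence σ is not injective.
Since σ is not injective, we determine |image(σ)|. Computing x^21 mod 36 for each x (by repeated squaring, reducing mod 36 at every step), the values σ(0), σ(1), …, σ(35) are: 0, 1, 8, 27, 28, 17, 0, 19, 8, 9, 28, 35, 0, 1, 8, 27, 28, 17, 0, 19, 8, 9, 28, 35, 0, 1, 8, 27, 28, 17, 0, 19, 8, 9, 28, 35.
The distinct values are {0, 1, 8, 9, 17, 19, 27, 28, 35}; there are 9 of them.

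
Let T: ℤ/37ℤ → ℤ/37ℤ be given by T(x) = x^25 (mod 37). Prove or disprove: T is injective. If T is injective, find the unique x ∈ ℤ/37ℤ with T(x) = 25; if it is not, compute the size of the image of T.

Since 37 is prime, the nonzero elements of ℤ/37ℤ form a cyclic group of order 36.
As gcd(25, 36) = 1, raising to the 25th power is a bijection on this group: if s^25 ≡ t^25 then (st^{−1})^25 = 1, and the only element of order dividing gcd(25, 36) = 1 is 1, so s = t.
With T(0) = 0 this makes T injective on all of ℤ/37ℤ, hence bijective (finite equal-size domain and codomain). In particular T is injective.
Since T is injective, we find the preimage of 25. The inverse of x ↦ x^25 on (ℤ/37ℤ)^× is x ↦ x^13, because 25·13 = 325 = 9·36 + 1 ≡ 1 (mod 36) and x^{36} = 1 for x ≠ 0 (Fermat). So T⁻¹(25) = 25^13 mod 37.
Repeated squaring mod 37: 25^1 ≡ 25, 25^2 ≡ 25² = 625 ≡ 33, 25^4 ≡ 33² = 1089 ≡ 16, 25^8 ≡ 16² = 256 ≡ 34. Since 13 = 8 + 4 + 1, 25^13 ≡ 34·16·25: 34·16 = 544 ≡ 26, then 26·25 = 650 ≡ 21. So 25^13 ≡ 21 (mod 37).
Hence T⁻¹(25) = 21.

21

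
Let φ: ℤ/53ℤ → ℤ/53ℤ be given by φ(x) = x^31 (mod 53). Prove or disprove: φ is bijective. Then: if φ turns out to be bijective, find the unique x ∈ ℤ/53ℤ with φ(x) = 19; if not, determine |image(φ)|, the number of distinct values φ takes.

33

Since 53 is prime, the nonzero elements of ℤ/53ℤ form a cyclic group of order 52.
As gcd(31, 52) = 1, raising to the 31st power is a bijection on this group: if a^31 ≡ b^31 then (ab^{−1})^31 = 1, and the only element of order dividing gcd(31, 52) = 1 is 1, so a = b.
With φ(0) = 0 this makes φ injective on all of ℤ/53ℤ, hence bijective (finite equal-size domain and codomain). In particular φ is bijective.
Since φ is bijective, we find the preimage of 19. The inverse of x ↦ x^31 on (ℤ/53ℤ)^× is x ↦ x^47, because 31·47 = 1457 = 28·52 + 1 ≡ 1 (mod 52) and x^{52} = 1 for x ≠ 0 (Fermat). So φ⁻¹(19) = 19^47 mod 53.
Repeated squaring mod 53: 19^1 ≡ 19, 19^2 ≡ 19² = 361 ≡ 43, 19^4 ≡ 43² = 1849 ≡ 47, 19^8 ≡ 47² = 2209 ≡ 36, 19^16 ≡ 36² = 1296 ≡ 24, 19^32 ≡ 24² = 576 ≡ 46. Since 47 = 32 + 8 + 4 + 2 + 1, 19^47 ≡ 46·36·47·43·19: 46·36 = 1656 ≡ 13, then 13·47 = 611 ≡ 28, then 28·43 = 1204 ≡ 38, then 38·19 = 722 ≡ 33. So 19^47 ≡ 33 (mod 53).
Hence φ⁻¹(19) = 33.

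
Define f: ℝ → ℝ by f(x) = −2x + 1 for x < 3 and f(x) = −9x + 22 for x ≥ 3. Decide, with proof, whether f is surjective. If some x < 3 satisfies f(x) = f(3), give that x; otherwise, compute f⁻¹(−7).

Both pieces are strictly decreasing (slopes −2 and −9), so each is injective on its own interval.
The left piece maps (−∞, 3) onto (−5, ∞); the right piece maps [3, ∞) onto (−∞, −5].
These images together cover ℝ, so f is surjective.
Because the two images are disjoint, no x < 3 has f(x) = f(3), so we compute f⁻¹(−7): −7 lies in (−∞, −5], so solve −9x + 22 = −7: x = (−7 − 22)/(−9) = 29/9.

29/9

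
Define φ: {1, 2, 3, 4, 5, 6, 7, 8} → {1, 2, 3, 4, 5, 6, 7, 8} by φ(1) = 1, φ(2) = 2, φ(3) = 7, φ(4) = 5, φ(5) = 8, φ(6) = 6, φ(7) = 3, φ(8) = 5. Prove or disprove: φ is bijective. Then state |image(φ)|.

7

φ(4) = 5 = φ(8) with 4 ≠ 8, so φ is not injective, hence not bijective.
The image of φ is {1, 2, 3, 5, 6, 7, 8}, which has 7 elements.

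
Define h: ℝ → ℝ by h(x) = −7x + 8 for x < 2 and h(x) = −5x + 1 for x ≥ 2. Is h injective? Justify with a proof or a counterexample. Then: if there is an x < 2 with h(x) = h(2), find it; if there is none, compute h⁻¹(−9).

Both pieces are strictly decreasing (slopes −7 and −5), so each is injective on its own interval.
The left piece maps (−∞, 2) onto (−6, ∞); the right piece maps [2, ∞) onto (−∞, −9].
These images are disjoint, so no value is attained by both pieces. Thus h is injective.
Because the two images are disjoint, no x < 2 has h(x) = h(2), so we compute h⁻¹(−9): −9 lies in (−∞, −9], so solve −5x + 1 = −9: x = (−9 − 1)/(−5) = 2.

2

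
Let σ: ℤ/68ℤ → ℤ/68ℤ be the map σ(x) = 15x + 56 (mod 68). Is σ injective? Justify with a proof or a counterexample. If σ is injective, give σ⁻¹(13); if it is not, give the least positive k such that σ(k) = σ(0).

Suppose σ(s) = σ(t) in ℤ/68ℤ. Then 15s + 56 ≡ 15t + 56 (mod 68), therefore 15(s − t) ≡ 0 (mod 68).
Since gcd(15, 68) = 1, 15 is invertible modulo 68, hence s − t ≡ 0 (mod 68), i.e. s = t.
So σ is injective.
We now compute 15⁻¹ mod 68 explicitly. Euclid's algorithm: 68 = 4·15 + 8, 15 = 1·8 + 7, 8 = 1·7 + 1; back-substituting gives 1 = 59·15 − 13·68, so 15⁻¹ ≡ 59 (mod 68).
Since σ is injective, we compute σ⁻¹(13): solve 15x + 56 ≡ 13 (mod 68), i.e. 15x ≡ 25 (mod 68).
Multiplying by 15⁻¹ = 59 gives x ≡ 59·25 = 1475 = 21·68 + 47 ≡ 47 (mod 68).
Check: σ(47) = 15·47 + 56 = 761 = 11·68 + 13 ≡ 13 (mod 68).

47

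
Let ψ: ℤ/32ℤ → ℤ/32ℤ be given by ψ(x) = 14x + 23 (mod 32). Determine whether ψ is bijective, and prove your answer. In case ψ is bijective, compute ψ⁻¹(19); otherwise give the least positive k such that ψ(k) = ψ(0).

16

By definition, ψ is injective if ψ(s) = ψ(t) implies s = t.
We have gcd(14, 32) = 2 > 1. Taking s = 0 and t = 16: ψ(0) = 23 and ψ(16) = 14·16 + 23 = 247 ≡ 23 (mod 32).
So ψ(0) = ψ(16) while 0 ≠ 16, thus ψ is not injective, hence not bijective.
Since ψ is not bijective, we find the least positive k with ψ(k) = ψ(0): this means 14k ≡ 0 (mod 32), i.e. 32 ∣ 14k. Since gcd(14, 32) = 2, dividing through by 2 this holds exactly when 16 ∣ 7k, and as gcd(7, 16) = 1, exactly when 16 ∣ k.
The smallest positive such k is 16.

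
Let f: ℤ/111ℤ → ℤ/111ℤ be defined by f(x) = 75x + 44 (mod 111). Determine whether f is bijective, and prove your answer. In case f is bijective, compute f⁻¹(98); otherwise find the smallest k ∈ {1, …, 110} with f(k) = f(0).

37

Recall: injectivity means: for all u, v in the domain, f(u) = f(v) implies u = v.
We have gcd(75, 111) = 3 > 1. Taking u = 0 and v = 37: f(0) = 44 and f(37) = 75·37 + 44 = 2819 ≡ 44 (mod 111).
So f(0) = f(37) while 0 ≠ 37, thus f is not injective, hence not bijective.
Since f is not bijective, we find the least positive k with f(k) = f(0): this means 75k ≡ 0 (mod 111), i.e. 111 ∣ 75k. Since gcd(75, 111) = 3, dividing through by 3 this holds exactly when 37 ∣ 25k, and as gcd(25, 37) = 1, exactly when 37 ∣ k.
The smallest positive such k is 37.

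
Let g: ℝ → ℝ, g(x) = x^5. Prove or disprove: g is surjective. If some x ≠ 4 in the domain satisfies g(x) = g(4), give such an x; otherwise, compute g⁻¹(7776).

6

For any y ∈ ℝ, x = y^{1/5} ∈ ℝ gives g(x) = y, so g is surjective.
Since x ↦ x^5 is strictly increasing on ℝ, it is injective there, so no x ≠ 4 in the domain has g(x) = g(4). We therefore compute g⁻¹(7776) = 7776^{1/5} = 6 (indeed 6^5 = 7776).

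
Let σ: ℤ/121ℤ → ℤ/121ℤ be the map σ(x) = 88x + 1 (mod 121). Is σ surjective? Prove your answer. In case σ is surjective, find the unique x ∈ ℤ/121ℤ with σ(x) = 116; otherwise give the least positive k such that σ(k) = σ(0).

11

Since gcd(88, 121) = 11, we have 88x ≡ 0 (mod 11) for all x, so σ(x) ≡ 1 (mod 11).
But 0 ≢ 1 (mod 11), so 0 ∈ ℤ/121ℤ has no preimage. Hence σ is not surjective.
Since σ is not surjective, we find the least positive k with σ(k) = σ(0): this means 88k ≡ 0 (mod 121), i.e. 121 ∣ 88k. Since gcd(88, 121) = 11, dividing through by 11 this holds exactly when 11 ∣ 8k, and as gcd(8, 11) = 1, exactly when 11 ∣ k.
The smallest positive such k is 11.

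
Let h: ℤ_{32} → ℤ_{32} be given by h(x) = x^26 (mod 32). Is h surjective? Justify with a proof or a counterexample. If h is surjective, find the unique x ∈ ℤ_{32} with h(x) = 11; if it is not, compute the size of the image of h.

h(0) = 0^26 = 0.
h(2): Repeated squaring mod 32: 2^1 ≡ 2, 2^2 ≡ 2² = 4, 2^4 ≡ 4² = 16, 2^8 ≡ 16² = 256 ≡ 0, 2^16 ≡ 0² = 0. Since 26 = 16 + 8 + 2, 2^26 ≡ 0·0·4: 0·0 = 0, then 0·4 = 0. So 2^26 ≡ 0 (mod 32).
So h(0) = h(2) = 0 while 0 ≠ 2, thus h is not injective.
A non-injective map from the 32-element set ℤ_{32} to itself takes at most 31 distinct values, so it cannot be surjective. Hence h is not surjective.
Since h is not surjective, we determine |image(h)|. Computing x^26 mod 32 for each x (by repeated squaring, reducing mod 32 at every step), the values h(0), h(1), …, h(31) are: 0, 1, 0, 9, 0, 25, 0, 17, 0, 17, 0, 25, 0, 9, 0, 1, 0, 1, 0, 9, 0, 25, 0, 17, 0, 17, 0, 25, 0, 9, 0, 1.
The distinct values are {0, 1, 9, 17, 25}; there are 5 of them.

5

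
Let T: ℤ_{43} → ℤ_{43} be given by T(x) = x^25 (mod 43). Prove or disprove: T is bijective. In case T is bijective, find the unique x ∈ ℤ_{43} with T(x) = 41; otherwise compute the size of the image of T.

Since 43 is prime, the nonzero elements of ℤ_{43} form a cyclic group of order 42.
As gcd(25, 42) = 1, raising to the 25th power is a bijection on this group: if x_1^25 ≡ x_2^25 then (x_1x_2^{−1})^25 = 1, and the only element of order dividing gcd(25, 42) = 1 is 1, so x_1 = x_2.
With T(0) = 0 this makes T injective on all of ℤ_{43}, hence bijective (finite equal-size domain and codomain). In particular T is bijective.
Since T is bijective, we find the preimage of 41. The inverse of x ↦ x^25 on (ℤ_{43})^× is x ↦ x^37, because 25·37 = 925 = 22·42 + 1 ≡ 1 (mod 42) and x^{42} = 1 for x ≠ 0 (Fermat). So T⁻¹(41) = 41^37 mod 43.
Repeated squaring mod 43: 41^1 ≡ 41, 41^2 ≡ 41² = 1681 ≡ 4, 41^4 ≡ 4² = 16, 41^8 ≡ 16² = 256 ≡ 41, 41^16 ≡ 41² = 1681 ≡ 4, 41^32 ≡ 4² = 16. Since 37 = 32 + 4 + 1, 41^37 ≡ 16·16·41: 16·16 = 256 ≡ 41, then 41·41 = 1681 ≡ 4. So 41^37 ≡ 4 (mod 43).
Hence T⁻¹(41) = 4.

4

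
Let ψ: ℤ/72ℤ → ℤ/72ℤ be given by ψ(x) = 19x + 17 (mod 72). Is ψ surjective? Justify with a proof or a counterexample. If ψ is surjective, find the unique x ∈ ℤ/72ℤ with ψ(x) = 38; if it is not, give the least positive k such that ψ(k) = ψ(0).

Since gcd(19, 72) = 1, 19 is invertible modulo 72. Euclid's algorithm: 72 = 3·19 + 15, 19 = 1·15 + 4, 15 = 3·4 + 3, 4 = 1·3 + 1; back-substituting gives 1 = 19·19 − 5·72, so 19⁻¹ ≡ 19 (mod 72).
Then y ↦ 19(y − 17) is a two-sided inverse to ψ, so every y ∈ ℤ/72ℤ has a preimage.
Therefore ψ is surjective.
Since ψ is surjective, we compute ψ⁻¹(38): solve 19x + 17 ≡ 38 (mod 72), i.e. 19x ≡ 21 (mod 72).
Multiplying by 19⁻¹ = 19 gives x ≡ 19·21 = 399 = 5·72 + 39 ≡ 39 (mod 72).
Check: ψ(39) = 19·39 + 17 = 758 = 10·72 + 38 ≡ 38 (mod 72).

39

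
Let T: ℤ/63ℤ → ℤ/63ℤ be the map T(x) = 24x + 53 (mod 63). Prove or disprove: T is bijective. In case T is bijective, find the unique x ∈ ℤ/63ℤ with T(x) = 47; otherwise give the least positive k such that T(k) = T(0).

We have gcd(24, 63) = 3 > 1. Taking u = 0 and v = 21: T(0) = 53 and T(21) = 24·21 + 53 = 557 ≡ 53 (mod 63).
So T(0) = T(21) while 0 ≠ 21, hence T is not injective, hence not bijective.
Since T is not bijective, we find the least positive k with T(k) = T(0): this means 24k ≡ 0 (mod 63), i.e. 63 ∣ 24k. Since gcd(24, 63) = 3, dividing through by 3 this holds exactly when 21 ∣ 8k, and as gcd(8, 21) = 1, exactly when 21 ∣ k.
The smallest positive such k is 21.

21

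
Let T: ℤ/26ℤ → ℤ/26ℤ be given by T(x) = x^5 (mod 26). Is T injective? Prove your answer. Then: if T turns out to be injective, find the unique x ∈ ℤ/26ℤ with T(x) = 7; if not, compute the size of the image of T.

Computing x^5 mod 26 for each x (by repeated squaring, reducing mod 26 at every step), the values T(0), T(1), …, T(25) are: 0, 1, 6, 9, 10, 5, 2, 11, 8, 3, 4, 7, 12, 13, 14, 19, 22, 23, 18, 15, 24, 21, 16, 17, 20, 25.
Every element of ℤ/26ℤ appears exactly once in this list, so T is a bijection, and in particular injective.
Since T is injective, we read off the preimage of 7 from the same table: T(11) = 7, so T⁻¹(7) = 11.

11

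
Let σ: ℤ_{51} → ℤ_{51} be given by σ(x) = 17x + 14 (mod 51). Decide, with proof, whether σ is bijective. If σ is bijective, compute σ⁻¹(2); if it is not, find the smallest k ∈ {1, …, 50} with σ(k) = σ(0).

3

We have gcd(17, 51) = 17 > 1. Taking x_1 = 0 and x_2 = 3: σ(0) = 14 and σ(3) = 17·3 + 14 = 65 ≡ 14 (mod 51).
So σ(0) = σ(3) while 0 ≠ 3, so σ is not injective, hence not bijective.
Since σ is not bijective, we find the least positive k with σ(k) = σ(0): this means 17k ≡ 0 (mod 51), i.e. 51 ∣ 17k. Since gcd(17, 51) = 17, dividing through by 17 this holds exactly when 3 ∣ k.
The smallest positive such k is 3.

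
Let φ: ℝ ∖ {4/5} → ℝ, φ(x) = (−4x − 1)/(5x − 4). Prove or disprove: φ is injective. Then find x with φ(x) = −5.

Suppose φ(s) = φ(t). Cross-multiplying: (−4s − 1)(5t − 4) = (−4t − 1)(5s − 4).
Expanding both sides and cancelling the symmetric terms leaves 21·(s − t) = 0. Since 21 ≠ 0, s = t. Therefore φ is injective.
Solving φ(x) = −5: cross-multiplying gives −4x − 1 = −5(5x − 4), which rearranges to 21x = 21, so x = 1.

1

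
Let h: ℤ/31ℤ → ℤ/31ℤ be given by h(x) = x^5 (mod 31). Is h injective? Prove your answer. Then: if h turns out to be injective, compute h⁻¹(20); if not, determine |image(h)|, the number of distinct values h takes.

h(1) = 1^5 = 1.
h(2): Repeated squaring mod 31: 2^1 ≡ 2, 2^2 ≡ 2² = 4, 2^4 ≡ 4² = 16. Since 5 = 4 + 1, 2^5 ≡ 16·2: 16·2 = 32 ≡ 1. So 2^5 ≡ 1 (mod 31).
So h(1) = h(2) = 1 while 1 ≠ 2, therefore h is not injective.
Since h is not injective, we determine |image(h)|. Computing x^5 mod 31 for each x (by repeated squaring, reducing mod 31 at every step), the values h(0), h(1), …, h(30) are: 0, 1, 1, 26, 1, 25, 26, 5, 1, 25, 25, 6, 26, 6, 5, 30, 1, 26, 25, 5, 25, 6, 6, 30, 26, 5, 6, 30, 5, 30, 30.
The distinct values are {0, 1, 5, 6, 25, 26, 30}; there are 7 of them.

7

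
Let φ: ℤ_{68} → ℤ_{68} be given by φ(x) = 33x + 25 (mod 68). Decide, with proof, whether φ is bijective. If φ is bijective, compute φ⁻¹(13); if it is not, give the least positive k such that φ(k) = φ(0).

12

If φ(x_1) = φ(x_2), then 33x_1 ≡ 33x_2 (mod 68). Because gcd(33, 68) = 1, we may cancel 33 to get x_1 ≡ x_2 (mod 68).
We now compute 33⁻¹ mod 68 explicitly. Euclid's algorithm: 68 = 2·33 + 2, 33 = 16·2 + 1; back-substituting gives 1 = 33·33 − 16·68, so 33⁻¹ ≡ 33 (mod 68).
For any y ∈ ℤ_{68}, x = 33(y − 25) mod 68 satisfies φ(x) = 33·33(y − 25) + 25 ≡ y (since 33·33 ≡ 1 mod 68). So every y has a preimage.
Thus φ is bijective.
Since φ is bijective, we find φ⁻¹(13): we need 33x ≡ 13 − 25 ≡ 56 (mod 68). Using 33⁻¹ = 33: x ≡ 33·56 = 1848 = 27·68 + 12, so x = 12.
Check: φ(12) = 33·12 + 25 = 421 = 6·68 + 13 ≡ 13 (mod 68).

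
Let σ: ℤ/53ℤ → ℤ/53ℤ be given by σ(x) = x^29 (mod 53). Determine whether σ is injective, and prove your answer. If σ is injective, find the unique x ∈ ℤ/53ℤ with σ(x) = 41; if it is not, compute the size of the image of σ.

Since 53 is prime, the nonzero elements of ℤ/53ℤ form a cyclic group of order 52.
As gcd(29, 52) = 1, raising to the 29th power is a bijection on this group: if x_1^29 ≡ x_2^29 then (x_1x_2^{−1})^29 = 1, and the only element of order dividing gcd(29, 52) = 1 is 1, so x_1 = x_2.
With σ(0) = 0 this makes σ injective on all of ℤ/53ℤ, hence bijective (finite equal-size domain and codomain). In particular σ is injective.
Since σ is injective, we find the preimage of 41. The inverse of x ↦ x^29 on (ℤ/53ℤ)^× is x ↦ x^9, because 29·9 = 261 = 5·52 + 1 ≡ 1 (mod 52) and x^{52} = 1 for x ≠ 0 (Fermat). So σ⁻¹(41) = 41^9 mod 53.
Repeated squaring mod 53: 41^1 ≡ 41, 41^2 ≡ 41² = 1681 ≡ 38, 41^4 ≡ 38² = 1444 ≡ 13, 41^8 ≡ 13² = 169 ≡ 10. Since 9 = 8 + 1, 41^9 ≡ 10·41: 10·41 = 410 ≡ 39. So 41^9 ≡ 39 (mod 53).
Hence σ⁻¹(41) = 39.

39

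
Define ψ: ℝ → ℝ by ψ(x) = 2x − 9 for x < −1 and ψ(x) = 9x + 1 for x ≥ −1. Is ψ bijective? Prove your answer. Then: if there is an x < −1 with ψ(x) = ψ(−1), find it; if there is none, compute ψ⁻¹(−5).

Both pieces are strictly increasing (slopes 2 and 9), so each is injective on its own interval.
The left piece maps (−∞, −1) onto (−∞, −11); the right piece maps [−1, ∞) onto [−8, ∞).
The images leave a gap (−11 has no preimage), so ψ is not surjective, hence not bijective.
Because the two images are disjoint, no x < −1 has ψ(x) = ψ(−1), so we compute ψ⁻¹(−5): −5 lies in [−8, ∞), so solve 9x + 1 = −5: x = (−5 − 1)/9 = −2/3.

-2/3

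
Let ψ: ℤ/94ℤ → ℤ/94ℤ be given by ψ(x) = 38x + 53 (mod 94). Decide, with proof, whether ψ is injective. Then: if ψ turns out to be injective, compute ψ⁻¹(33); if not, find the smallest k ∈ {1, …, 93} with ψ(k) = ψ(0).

Recall: ψ is injective if ψ(a) = ψ(b) implies a = b.
We have gcd(38, 94) = 2 > 1. Taking a = 0 and b = 47: ψ(0) = 53 and ψ(47) = 38·47 + 53 = 1839 ≡ 53 (mod 94).
So ψ(0) = ψ(47) while 0 ≠ 47, so ψ is not injective.
Since ψ is not injective, we find the least positive k with ψ(k) = ψ(0): this means 38k ≡ 0 (mod 94), i.e. 94 ∣ 38k. Since gcd(38, 94) = 2, dividing through by 2 this holds exactly when 47 ∣ 19k, and as gcd(19, 47) = 1, exactly when 47 ∣ k.
The smallest positive such k is 47.

47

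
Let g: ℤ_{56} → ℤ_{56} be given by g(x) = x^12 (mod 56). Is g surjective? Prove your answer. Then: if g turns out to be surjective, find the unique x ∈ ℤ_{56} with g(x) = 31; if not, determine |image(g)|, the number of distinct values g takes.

g(1) = 1^12 = 1.
g(3): Repeated squaring mod 56: 3^1 ≡ 3, 3^2 ≡ 3² = 9, 3^4 ≡ 9² = 81 ≡ 25, 3^8 ≡ 25² = 625 ≡ 9. Since 12 = 8 + 4, 3^12 ≡ 9·25: 9·25 = 225 ≡ 1. So 3^12 ≡ 1 (mod 56).
So g(1) = g(3) = 1 while 1 ≠ 3, so g is not injective.
A non-injective map from the 56-element set ℤ_{56} to itself takes at most 55 distinct values, so it cannot be surjective. Therefore g is not surjective.
Since g is not surjective, we determine |image(g)|. Computing x^12 mod 56 for each x (by repeated squaring, reducing mod 56 at every step), the values g(0), g(1), …, g(55) are: 0, 1, 8, 1, 8, 1, 8, 49, 8, 1, 8, 1, 8, 1, 0, 1, 8, 1, 8, 1, 8, 49, 8, 1, 8, 1, 8, 1, 0, 1, 8, 1, 8, 1, 8, 49, 8, 1, 8, 1, 8, 1, 0, 1, 8, 1, 8, 1, 8, 49, 8, 1, 8, 1, 8, 1.
The distinct values are {0, 1, 8, 49}; there are 4 of them.

4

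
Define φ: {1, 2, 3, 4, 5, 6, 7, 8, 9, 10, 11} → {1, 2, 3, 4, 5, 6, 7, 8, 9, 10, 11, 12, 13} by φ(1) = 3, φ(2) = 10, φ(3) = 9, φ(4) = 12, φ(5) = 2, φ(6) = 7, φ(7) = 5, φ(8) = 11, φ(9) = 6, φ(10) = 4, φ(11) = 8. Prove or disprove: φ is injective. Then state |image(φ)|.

11

The values φ(1), …, φ(11) are 3, 10, 9, 12, 2, 7, 5, 11, 6, 4, 8 — all distinct.
So φ(s) = φ(t) only when s = t, and φ is injective.
The image of φ is {2, 3, 4, 5, 6, 7, 8, 9, 10, 11, 12}, which has 11 elements.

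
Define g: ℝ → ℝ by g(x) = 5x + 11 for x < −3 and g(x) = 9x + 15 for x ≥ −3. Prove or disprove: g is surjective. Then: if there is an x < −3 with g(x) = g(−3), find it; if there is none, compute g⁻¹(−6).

Both pieces are strictly increasing (slopes 5 and 9), so each is injective on its own interval.
The left piece maps (−∞, −3) onto (−∞, −4); the right piece maps [−3, ∞) onto [−12, ∞).
The union (−∞, −4) ∪ [−12, ∞) covers ℝ, so g is surjective.
For the follow-up: the images overlap, so an x < −3 with g(x) = g(−3) exists. g(−3) = −12; solving 5x + 11 = −12 for x < −3 gives x = (−12 − 11)/5 = −23/5.

-23/5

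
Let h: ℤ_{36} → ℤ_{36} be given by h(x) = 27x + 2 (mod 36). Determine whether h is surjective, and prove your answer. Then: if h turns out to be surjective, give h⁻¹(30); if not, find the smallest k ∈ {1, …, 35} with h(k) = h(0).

4

Since gcd(27, 36) = 9, we have 27x ≡ 0 (mod 9) for all x, so h(x) ≡ 2 (mod 9).
But 0 ≢ 2 (mod 9), so 0 ∈ ℤ_{36} has no preimage. Hence h is not surjective.
Since h is not surjective, we find the least positive k with h(k) = h(0): this means 27k ≡ 0 (mod 36), i.e. 36 ∣ 27k. Since gcd(27, 36) = 9, dividing through by 9 this holds exactly when 4 ∣ 3k, and as gcd(3, 4) = 1, exactly when 4 ∣ k.
The smallest positive such k is 4.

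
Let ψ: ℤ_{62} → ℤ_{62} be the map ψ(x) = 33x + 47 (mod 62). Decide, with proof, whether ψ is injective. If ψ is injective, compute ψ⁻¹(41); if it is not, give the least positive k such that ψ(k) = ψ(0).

28

If ψ(s) = ψ(t), then 33s ≡ 33t (mod 62). Because gcd(33, 62) = 1, we may cancel 33 to get s ≡ t (mod 62).
Therefore ψ is injective.
We now compute 33⁻¹ mod 62 explicitly. Euclid's algorithm: 62 = 1·33 + 29, 33 = 1·29 + 4, 29 = 7·4 + 1; back-substituting gives 1 = 47·33 − 25·62, so 33⁻¹ ≡ 47 (mod 62).
Since ψ is injective, we compute ψ⁻¹(41): solve 33x + 47 ≡ 41 (mod 62), i.e. 33x ≡ 56 (mod 62).
Multiplying by 33⁻¹ = 47 gives x ≡ 47·56 = 2632 = 42·62 + 28 ≡ 28 (mod 62).
Check: ψ(28) = 33·28 + 47 = 971 = 15·62 + 41 ≡ 41 (mod 62).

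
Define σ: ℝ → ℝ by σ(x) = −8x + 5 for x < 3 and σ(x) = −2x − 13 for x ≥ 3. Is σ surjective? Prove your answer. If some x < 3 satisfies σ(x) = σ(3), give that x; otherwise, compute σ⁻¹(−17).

11/4

Both pieces are strictly decreasing (slopes −8 and −2), so each is injective on its own interval.
The left piece maps (−∞, 3) onto (−19, ∞); the right piece maps [3, ∞) onto (−∞, −19].
These images together cover ℝ, so σ is surjective.
Because the two images are disjoint, no x < 3 has σ(x) = σ(3), so we compute σ⁻¹(−17): −17 lies in (−19, ∞), so solve −8x + 5 = −17: x = (−17 − 5)/(−8) = 11/4.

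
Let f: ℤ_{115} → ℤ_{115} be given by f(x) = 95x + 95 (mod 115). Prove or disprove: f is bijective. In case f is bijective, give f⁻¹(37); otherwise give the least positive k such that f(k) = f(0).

23

Recall: injectivity means: for all x_1, x_2 in the domain, f(x_1) = f(x_2) implies x_1 = x_2.
We have gcd(95, 115) = 5 > 1. Taking x_1 = 0 and x_2 = 23: f(0) = 95 and f(23) = 95·23 + 95 = 2280 ≡ 95 (mod 115).
So f(0) = f(23) while 0 ≠ 23, therefore f is not injective, hence not bijective.
Since f is not bijective, we find the least positive k with f(k) = f(0): this means 95k ≡ 0 (mod 115), i.e. 115 ∣ 95k. Since gcd(95, 115) = 5, dividing through by 5 this holds exactly when 23 ∣ 19k, and as gcd(19, 23) = 1, exactly when 23 ∣ k.
The smallest positive such k is 23.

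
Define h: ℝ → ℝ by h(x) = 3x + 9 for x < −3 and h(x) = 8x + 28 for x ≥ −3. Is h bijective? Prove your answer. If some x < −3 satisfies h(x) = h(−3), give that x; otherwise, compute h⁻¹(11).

-17/8

Both pieces are strictly increasing (slopes 3 and 8), so each is injective on its own interval.
The left piece maps (−∞, −3) onto (−∞, 0); the right piece maps [−3, ∞) onto [4, ∞).
The images leave a gap (0 has no preimage), so h is not surjective, hence not bijective.
Because the two images are disjoint, no x < −3 has h(x) = h(−3), so we compute h⁻¹(11): 11 lies in [4, ∞), so solve 8x + 28 = 11: x = (11 − 28)/8 = −17/8.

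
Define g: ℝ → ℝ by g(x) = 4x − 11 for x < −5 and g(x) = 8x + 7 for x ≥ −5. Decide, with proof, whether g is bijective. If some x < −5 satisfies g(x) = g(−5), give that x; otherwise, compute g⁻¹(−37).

Both pieces are strictly increasing (slopes 4 and 8), so each is injective on its own interval.
The left piece maps (−∞, −5) onto (−∞, −31); the right piece maps [−5, ∞) onto [−33, ∞).
These images overlap. In particular g(−5) = −33 (right piece), and solving 4x − 11 = −33 on the left piece gives x = −11/2 < −5.
So g(−11/2) = g(−5) with −11/2 ≠ −5, and g is not injective, hence not bijective. This x = −11/2 is the requested value below −5.

-11/2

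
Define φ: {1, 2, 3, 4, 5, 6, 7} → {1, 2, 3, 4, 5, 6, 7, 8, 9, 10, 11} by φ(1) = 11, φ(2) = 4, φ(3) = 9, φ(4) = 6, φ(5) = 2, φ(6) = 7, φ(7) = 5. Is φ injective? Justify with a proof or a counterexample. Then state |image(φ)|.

7

The values φ(1), …, φ(7) are 11, 4, 9, 6, 2, 7, 5 — all distinct.
So φ(a) = φ(b) only when a = b, and φ is injective.
The image of φ is {2, 4, 5, 6, 7, 9, 11}, which has 7 elements.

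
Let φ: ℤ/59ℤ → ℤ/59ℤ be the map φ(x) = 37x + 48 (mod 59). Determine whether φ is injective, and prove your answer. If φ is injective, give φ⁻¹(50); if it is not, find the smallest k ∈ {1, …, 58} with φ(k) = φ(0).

Recall: φ is injective when φ(x_1) = φ(x_2) forces x_1 = x_2.
If φ(x_1) = φ(x_2), then 37x_1 ≡ 37x_2 (mod 59). Because gcd(37, 59) = 1, we may cancel 37 to get x_1 ≡ x_2 (mod 59).
Therefore φ is injective.
We now compute 37⁻¹ mod 59 explicitly. Euclid's algorithm: 59 = 1·37 + 22, 37 = 1·22 + 15, 22 = 1·15 + 7, 15 = 2·7 + 1; back-substituting gives 1 = 8·37 − 5·59, so 37⁻¹ ≡ 8 (mod 59).
Since φ is injective, we find φ⁻¹(50): we need 37x ≡ 50 − 48 ≡ 2 (mod 59). Using 37⁻¹ = 8: x ≡ 8·2 = 16, so x = 16.
Check: φ(16) = 37·16 + 48 = 640 = 10·59 + 50 ≡ 50 (mod 59).

16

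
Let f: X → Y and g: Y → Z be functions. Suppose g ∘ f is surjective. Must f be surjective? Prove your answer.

No. Take X = {0}, Y = {0, 1}, Z = {0}, f(a) = 0 for every a ∈ X, and g(b) = 0 for every b ∈ Y.
Then g ∘ f is surjective onto {0}, but 1 ∈ Y has no preimage under f, so f is not surjective.

not surjective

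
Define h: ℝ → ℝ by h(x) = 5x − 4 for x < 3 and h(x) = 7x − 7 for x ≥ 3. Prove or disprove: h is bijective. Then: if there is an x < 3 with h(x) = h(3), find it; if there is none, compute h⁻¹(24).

31/7

Both pieces are strictly increasing (slopes 5 and 7), so each is injective on its own interval.
The left piece maps (−∞, 3) onto (−∞, 11); the right piece maps [3, ∞) onto [14, ∞).
The images leave a gap (11 has no preimage), so h is not surjective, hence not bijective.
Because the two images are disjoint, no x < 3 has h(x) = h(3), so we compute h⁻¹(24): 24 lies in [14, ∞), so solve 7x − 7 = 24: x = (24 + 7)/7 = 31/7.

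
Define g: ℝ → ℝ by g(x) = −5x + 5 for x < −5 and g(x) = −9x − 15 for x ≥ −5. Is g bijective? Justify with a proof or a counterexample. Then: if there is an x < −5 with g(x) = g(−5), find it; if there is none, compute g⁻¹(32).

-27/5

Both pieces are strictly decreasing (slopes −5 and −9), so each is injective on its own interval.
The left piece maps (−∞, −5) onto (30, ∞); the right piece maps [−5, ∞) onto (−∞, 30].
Since 30 = 30, the images partition ℝ: g is injective and surjective, hence bijective.
Because the two images are disjoint, no x < −5 has g(x) = g(−5), so we compute g⁻¹(32): 32 lies in (30, ∞), so solve −5x + 5 = 32: x = (32 − 5)/(−5) = −27/5.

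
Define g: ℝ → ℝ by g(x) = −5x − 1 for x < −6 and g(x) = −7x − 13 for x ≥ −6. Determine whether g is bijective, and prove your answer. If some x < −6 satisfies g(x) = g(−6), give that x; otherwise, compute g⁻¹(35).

Both pieces are strictly decreasing (slopes −5 and −7), so each is injective on its own interval.
The left piece maps (−∞, −6) onto (29, ∞); the right piece maps [−6, ∞) onto (−∞, 29].
Since 29 = 29, the images partition ℝ: g is injective and surjective, hence bijective.
Because the two images are disjoint, no x < −6 has g(x) = g(−6), so we compute g⁻¹(35): 35 lies in (29, ∞), so solve −5x − 1 = 35: x = (35 + 1)/(−5) = −36/5.

-36/5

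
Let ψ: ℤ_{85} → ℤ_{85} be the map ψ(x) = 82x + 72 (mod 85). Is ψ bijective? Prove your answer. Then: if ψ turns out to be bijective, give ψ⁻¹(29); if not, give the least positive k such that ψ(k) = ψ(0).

If ψ(u) = ψ(v), then 82u ≡ 82v (mod 85). Because gcd(82, 85) = 1, we may cancel 82 to get u ≡ v (mod 85).
We now compute 82⁻¹ mod 85 explicitly. Euclid's algorithm: 85 = 1·82 + 3, 82 = 27·3 + 1; back-substituting gives 1 = 28·82 − 27·85, so 82⁻¹ ≡ 28 (mod 85).
Then y ↦ 28(y − 72) is a two-sided inverse to ψ, so every y ∈ ℤ_{85} has a preimage.
Thus ψ is bijective.
Since ψ is bijective, we find ψ⁻¹(29): we need 82x ≡ 29 − 72 ≡ 42 (mod 85). Using 82⁻¹ = 28: x ≡ 28·42 = 1176 = 13·85 + 71, so x = 71.
Check: ψ(71) = 82·71 + 72 = 5894 = 69·85 + 29 ≡ 29 (mod 85).

71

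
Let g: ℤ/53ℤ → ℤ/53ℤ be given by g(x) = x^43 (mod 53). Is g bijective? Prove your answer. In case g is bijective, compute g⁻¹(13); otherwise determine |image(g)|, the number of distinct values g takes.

42

Since 53 is prime, the nonzero elements of ℤ/53ℤ form a cyclic group of order 52.
As gcd(43, 52) = 1, raising to the 43rd power is a bijection on this group: if x_1^43 ≡ x_2^43 then (x_1x_2^{−1})^43 = 1, and the only element of order dividing gcd(43, 52) = 1 is 1, so x_1 = x_2.
With g(0) = 0 this makes g injective on all of ℤ/53ℤ, hence bijective (finite equal-size domain and codomain). In particular g is bijective.
Since g is bijective, we find the preimage of 13. The inverse of x ↦ x^43 on (ℤ/53ℤ)^× is x ↦ x^23, because 43·23 = 989 = 19·52 + 1 ≡ 1 (mod 52) and x^{52} = 1 for x ≠ 0 (Fermat). So g⁻¹(13) = 13^23 mod 53.
Repeated squaring mod 53: 13^1 ≡ 13, 13^2 ≡ 13² = 169 ≡ 10, 13^4 ≡ 10² = 100 ≡ 47, 13^8 ≡ 47² = 2209 ≡ 36, 13^16 ≡ 36² = 1296 ≡ 24. Since 23 = 16 + 4 + 2 + 1, 13^23 ≡ 24·47·10·13: 24·47 = 1128 ≡ 15, then 15·10 = 150 ≡ 44, then 44·13 = 572 ≡ 42. So 13^23 ≡ 42 (mod 53).
Hence g⁻¹(13) = 42.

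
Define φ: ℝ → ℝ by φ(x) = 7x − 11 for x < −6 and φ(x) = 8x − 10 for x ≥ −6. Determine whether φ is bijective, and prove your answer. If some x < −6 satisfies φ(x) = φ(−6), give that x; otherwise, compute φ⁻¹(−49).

Both pieces are strictly increasing (slopes 7 and 8), so each is injective on its own interval.
The left piece maps (−∞, −6) onto (−∞, −53); the right piece maps [−6, ∞) onto [−58, ∞).
These images overlap. In particular φ(−6) = −58 (right piece), and solving 7x − 11 = −58 on the left piece gives x = −47/7 < −6.
So φ(−47/7) = φ(−6) with −47/7 ≠ −6, and φ is not injective, hence not bijective. This x = −47/7 is the requested value below −6.

-47/7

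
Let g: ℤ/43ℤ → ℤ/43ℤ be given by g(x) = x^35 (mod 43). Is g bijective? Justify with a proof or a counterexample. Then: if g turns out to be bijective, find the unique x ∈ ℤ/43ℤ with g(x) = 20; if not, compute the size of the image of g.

g(1) = 1^35 = 1.
g(4): Repeated squaring mod 43: 4^1 ≡ 4, 4^2 ≡ 4² = 16, 4^4 ≡ 16² = 256 ≡ 41, 4^8 ≡ 41² = 1681 ≡ 4, 4^16 ≡ 4² = 16, 4^32 ≡ 16² = 256 ≡ 41. Since 35 = 32 + 2 + 1, 4^35 ≡ 41·16·4: 41·16 = 656 ≡ 11, then 11·4 = 44 ≡ 1. So 4^35 ≡ 1 (mod 43).
So g(1) = g(4) = 1 while 1 ≠ 4, therefore g is not injective, hence not bijective.
Since g is not bijective, we determine |image(g)|. Computing x^35 mod 43 for each x (by repeated squaring, reducing mod 43 at every step), the values g(0), g(1), …, g(42) are: 0, 1, 42, 7, 1, 7, 36, 37, 42, 6, 36, 1, 7, 6, 6, 6, 1, 6, 37, 7, 7, 1, 42, 36, 36, 6, 37, 42, 37, 37, 37, 36, 42, 7, 37, 1, 6, 7, 36, 42, 36, 1, 42.
The distinct values are {0, 1, 6, 7, 36, 37, 42}; there are 7 of them.

7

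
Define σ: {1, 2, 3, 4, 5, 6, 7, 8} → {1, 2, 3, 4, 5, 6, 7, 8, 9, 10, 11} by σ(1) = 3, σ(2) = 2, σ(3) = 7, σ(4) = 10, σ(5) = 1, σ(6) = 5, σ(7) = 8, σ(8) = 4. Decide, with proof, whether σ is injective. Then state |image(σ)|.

The values σ(1), …, σ(8) are 3, 2, 7, 10, 1, 5, 8, 4 — all distinct.
So σ(s) = σ(t) only when s = t, and σ is injective.
The image of σ is {1, 2, 3, 4, 5, 7, 8, 10}, which has 8 elements.

8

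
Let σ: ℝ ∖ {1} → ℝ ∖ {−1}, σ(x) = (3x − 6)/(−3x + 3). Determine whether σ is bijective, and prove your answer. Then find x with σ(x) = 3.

Suppose σ(s) = σ(t). Cross-multiplying: (3s − 6)(−3t + 3) = (3t − 6)(−3s + 3).
Expanding both sides and cancelling the symmetric terms leaves −9·(s − t) = 0. Since −9 ≠ 0, s = t. Thus σ is injective.
For any y ≠ −1, solving y(−3x + 3) = 3x − 6 for x gives a well-defined x ≠ 1. So σ is surjective.
Hence σ is bijective.
Solving σ(x) = 3: cross-multiplying gives 3x − 6 = 3(−3x + 3), which rearranges to 12x = 15, so x = 5/4.

5/4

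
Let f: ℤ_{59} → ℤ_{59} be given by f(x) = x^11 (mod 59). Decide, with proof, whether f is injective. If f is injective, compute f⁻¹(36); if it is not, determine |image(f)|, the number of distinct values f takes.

16

Since 59 is prime, the nonzero elements of ℤ_{59} form a cyclic group of order 58.
As gcd(11, 58) = 1, raising to the 11th power is a bijection on this group: if s^11 ≡ t^11 then (st^{−1})^11 = 1, and the only element of order dividing gcd(11, 58) = 1 is 1, so s = t.
With f(0) = 0 this makes f injective on all of ℤ_{59}, hence bijective (finite equal-size domain and codomain). In particular f is injective.
Since f is injective, we find the preimage of 36. The inverse of x ↦ x^11 on (ℤ_{59})^× is x ↦ x^37, because 11·37 = 407 = 7·58 + 1 ≡ 1 (mod 58) and x^{58} = 1 for x ≠ 0 (Fermat). So f⁻¹(36) = 36^37 mod 59.
Repeated squaring mod 59: 36^1 ≡ 36, 36^2 ≡ 36² = 1296 ≡ 57, 36^4 ≡ 57² = 3249 ≡ 4, 36^8 ≡ 4² = 16, 36^16 ≡ 16² = 256 ≡ 20, 36^32 ≡ 20² = 400 ≡ 46. Since 37 = 32 + 4 + 1, 36^37 ≡ 46·4·36: 46·4 = 184 ≡ 7, then 7·36 = 252 ≡ 16. So 36^37 ≡ 16 (mod 59).
Hence f⁻¹(36) = 16.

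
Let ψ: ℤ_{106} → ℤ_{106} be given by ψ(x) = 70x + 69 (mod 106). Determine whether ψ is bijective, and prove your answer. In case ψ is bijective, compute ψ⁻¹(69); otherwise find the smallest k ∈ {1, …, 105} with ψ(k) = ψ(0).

We have gcd(70, 106) = 2 > 1. Taking x_1 = 0 and x_2 = 53: ψ(0) = 69 and ψ(53) = 70·53 + 69 = 3779 ≡ 69 (mod 106).
So ψ(0) = ψ(53) while 0 ≠ 53, so ψ is not injective, hence not bijective.
Since ψ is not bijective, we find the least positive k with ψ(k) = ψ(0): this means 70k ≡ 0 (mod 106), i.e. 106 ∣ 70k. Since gcd(70, 106) = 2, dividing through by 2 this holds exactly when 53 ∣ 35k, and as gcd(35, 53) = 1, exactly when 53 ∣ k.
The smallest positive such k is 53.

53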